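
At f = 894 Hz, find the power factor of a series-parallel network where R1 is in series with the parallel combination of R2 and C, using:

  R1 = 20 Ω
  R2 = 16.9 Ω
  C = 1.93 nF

Step 1 — Angular frequency: ω = 2π·f = 2π·894 = 5617 rad/s.
Step 2 — Component impedances:
  R1: Z = R = 20 Ω
  R2: Z = R = 16.9 Ω
  C: Z = 1/(jωC) = -j/(ω·C) = 0 - j9.224e+04 Ω
Step 3 — Parallel branch: R2 || C = 1/(1/R2 + 1/C) = 16.9 - j0.003096 Ω.
Step 4 — Series with R1: Z_total = R1 + (R2 || C) = 36.9 - j0.003096 Ω = 36.9∠-0.0° Ω.
Step 5 — Power factor: PF = cos(φ) = Re(Z)/|Z| = 36.9/36.9 = 1.
Step 6 — Type: Im(Z) = -0.003096 ⇒ leading (phase φ = -0.0°).

PF = 1 (leading, φ = -0.0°)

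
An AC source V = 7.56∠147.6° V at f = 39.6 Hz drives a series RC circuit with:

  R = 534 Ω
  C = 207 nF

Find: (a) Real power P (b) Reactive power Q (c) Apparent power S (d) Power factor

Step 1 — Angular frequency: ω = 2π·f = 2π·39.6 = 248.8 rad/s.
Step 2 — Component impedances:
  R: Z = R = 534 Ω
  C: Z = 1/(jωC) = -j/(ω·C) = 0 - j1.942e+04 Ω
Step 3 — Series combination: Z_total = R + C = 534 - j1.942e+04 Ω = 1.942e+04∠-88.4° Ω.
Step 4 — Source phasor: V = 7.56∠147.6° V = -6.383 + j4.051 V.
Step 5 — Current: I = V / Z = -0.0002175 - j0.0003228 A = 0.0003892∠-124.0° A.
Step 6 — Complex power: S = V·I* = 8.09e-05 - j0.002941 VA.
Step 7 — Real power: P = Re(S) = 8.09e-05 W.
Step 8 — Reactive power: Q = Im(S) = -0.002941 VAR.
Step 9 — Apparent power: |S| = 0.002943 VA.
Step 10 — Power factor: PF = P/|S| = 0.02749 (leading).

(a) P = 8.09e-05 W  (b) Q = -0.002941 VAR  (c) S = 0.002943 VA  (d) PF = 0.02749 (leading)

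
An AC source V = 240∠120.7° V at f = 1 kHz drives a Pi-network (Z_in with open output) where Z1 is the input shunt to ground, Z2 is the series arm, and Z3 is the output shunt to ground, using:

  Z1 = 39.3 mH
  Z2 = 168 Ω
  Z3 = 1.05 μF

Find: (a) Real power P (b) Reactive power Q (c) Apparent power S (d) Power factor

Step 1 — Angular frequency: ω = 2π·f = 2π·1000 = 6283 rad/s.
Step 2 — Component impedances:
  Z1: Z = jωL = j·6283·0.0393 = 0 + j246.9 Ω
  Z2: Z = R = 168 Ω
  Z3: Z = 1/(jωC) = -j/(ω·C) = 0 - j151.6 Ω
Step 3 — With open output, the series arm Z2 and the output shunt Z3 appear in series to ground: Z2 + Z3 = 168 - j151.6 Ω.
Step 4 — Parallel with input shunt Z1: Z_in = Z1 || (Z2 + Z3) = 274.5 + j91.12 Ω = 289.2∠18.4° Ω.
Step 5 — Source phasor: V = 240∠120.7° V = -122.5 + j206.4 V.
Step 6 — Current: I = V / Z = -0.1773 + j0.8106 A = 0.8298∠102.3° A.
Step 7 — Complex power: S = V·I* = 189 + j62.74 VA.
Step 8 — Real power: P = Re(S) = 189 W.
Step 9 — Reactive power: Q = Im(S) = 62.74 VAR.
Step 10 — Apparent power: |S| = 199.1 VA.
Step 11 — Power factor: PF = P/|S| = 0.9491 (lagging).

(a) P = 189 W  (b) Q = 62.74 VAR  (c) S = 199.1 VA  (d) PF = 0.9491 (lagging)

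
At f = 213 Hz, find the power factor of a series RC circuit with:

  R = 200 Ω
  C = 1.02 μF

Step 1 — Angular frequency: ω = 2π·f = 2π·213 = 1338 rad/s.
Step 2 — Component impedances:
  R: Z = R = 200 Ω
  C: Z = 1/(jωC) = -j/(ω·C) = 0 - j732.6 Ω
Step 3 — Series combination: Z_total = R + C = 200 - j732.6 Ω = 759.4∠-74.7° Ω.
Step 4 — Power factor: PF = cos(φ) = Re(Z)/|Z| = 200/759.4 = 0.2634.
Step 5 — Type: Im(Z) = -732.6 ⇒ leading (phase φ = -74.7°).

PF = 0.2634 (leading, φ = -74.7°)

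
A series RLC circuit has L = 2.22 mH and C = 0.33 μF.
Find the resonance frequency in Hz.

Step 1 — Resonance condition Im(Z)=0 gives ω₀ = 1/√(LC).
Step 2 — ω₀ = 1/√(0.00222·3.3e-07) = 3.695e+04 rad/s.
Step 3 — f₀ = ω₀/(2π) = 5880 Hz.

f₀ = 5880 Hz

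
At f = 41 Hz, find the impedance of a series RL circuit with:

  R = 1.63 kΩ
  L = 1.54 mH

Step 1 — Angular frequency: ω = 2π·f = 2π·41 = 257.6 rad/s.
Step 2 — Component impedances:
  R: Z = R = 1630 Ω
  L: Z = jωL = j·257.6·0.00154 = 0 + j0.3967 Ω
Step 3 — Series combination: Z_total = R + L = 1630 + j0.3967 Ω = 1630∠0.0° Ω.

Z = 1630 + j0.3967 Ω = 1630∠0.0° Ω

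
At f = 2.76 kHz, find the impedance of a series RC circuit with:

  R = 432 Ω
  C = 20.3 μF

Step 1 — Angular frequency: ω = 2π·f = 2π·2760 = 1.734e+04 rad/s.
Step 2 — Component impedances:
  R: Z = R = 432 Ω
  C: Z = 1/(jωC) = -j/(ω·C) = 0 - j2.841 Ω
Step 3 — Series combination: Z_total = R + C = 432 - j2.841 Ω = 432∠-0.4° Ω.

Z = 432 - j2.841 Ω = 432∠-0.4° Ω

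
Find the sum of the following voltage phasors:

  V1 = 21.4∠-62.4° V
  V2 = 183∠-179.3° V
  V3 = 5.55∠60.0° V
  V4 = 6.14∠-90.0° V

Step 1 — Convert each phasor to rectangular form:
  V1 = 21.4·(cos(-62.4°) + j·sin(-62.4°)) = 9.915 - j18.96 V
  V2 = 183·(cos(-179.3°) + j·sin(-179.3°)) = -183 - j2.236 V
  V3 = 5.55·(cos(60.0°) + j·sin(60.0°)) = 2.775 + j4.806 V
  V4 = 6.14·(cos(-90.0°) + j·sin(-90.0°)) = 0 - j6.14 V
Step 2 — Sum components: V_total = -170.3 - j22.53 V.
Step 3 — Convert to polar: |V_total| = 171.8 V, ∠V_total = -172.5°.

V_total = 171.8∠-172.5° V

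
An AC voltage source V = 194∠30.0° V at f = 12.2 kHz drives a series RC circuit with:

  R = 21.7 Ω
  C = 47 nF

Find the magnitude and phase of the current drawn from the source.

Step 1 — Angular frequency: ω = 2π·f = 2π·1.22e+04 = 7.665e+04 rad/s.
Step 2 — Component impedances:
  R: Z = R = 21.7 Ω
  C: Z = 1/(jωC) = -j/(ω·C) = 0 - j277.6 Ω
Step 3 — Series combination: Z_total = R + C = 21.7 - j277.6 Ω = 278.4∠-85.5° Ω.
Step 4 — Source phasor: V = 194∠30.0° V = 168 + j97 V.
Step 5 — Ohm's law: I = V / Z_total = (168 + j97) / (21.7 - j277.6) = -0.3003 + j0.6288 A.
Step 6 — Convert to polar: |I| = 0.6968 A, ∠I = 115.5°.

I = 0.6968∠115.5° A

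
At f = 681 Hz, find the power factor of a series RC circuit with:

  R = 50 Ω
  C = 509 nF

Step 1 — Angular frequency: ω = 2π·f = 2π·681 = 4279 rad/s.
Step 2 — Component impedances:
  R: Z = R = 50 Ω
  C: Z = 1/(jωC) = -j/(ω·C) = 0 - j459.2 Ω
Step 3 — Series combination: Z_total = R + C = 50 - j459.2 Ω = 461.9∠-83.8° Ω.
Step 4 — Power factor: PF = cos(φ) = Re(Z)/|Z| = 50/461.87 = 0.1083.
Step 5 — Type: Im(Z) = -459.2 ⇒ leading (phase φ = -83.8°).

PF = 0.1083 (leading, φ = -83.8°)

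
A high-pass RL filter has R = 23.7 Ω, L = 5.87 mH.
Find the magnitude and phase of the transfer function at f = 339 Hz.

Step 1 — Angular frequency: ω = 2π·339 = 2130 rad/s.
Step 2 — Transfer function: H(jω) = jωL/(R + jωL).
Step 3 — Numerator jωL = j·12.5; denominator R + jωL = 23.7 + j12.5.
Step 4 — H = 0.2177 + j0.4127.
Step 5 — Magnitude: |H| = 0.4666 (-6.6 dB); phase: φ = 62.2°.

|H| = 0.4666 (-6.6 dB), φ = 62.2°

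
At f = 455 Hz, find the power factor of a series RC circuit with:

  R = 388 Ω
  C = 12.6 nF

Step 1 — Angular frequency: ω = 2π·f = 2π·455 = 2859 rad/s.
Step 2 — Component impedances:
  R: Z = R = 388 Ω
  C: Z = 1/(jωC) = -j/(ω·C) = 0 - j2.776e+04 Ω
Step 3 — Series combination: Z_total = R + C = 388 - j2.776e+04 Ω = 2.776e+04∠-89.2° Ω.
Step 4 — Power factor: PF = cos(φ) = Re(Z)/|Z| = 388/27764 = 0.01397.
Step 5 — Type: Im(Z) = -2.776e+04 ⇒ leading (phase φ = -89.2°).

PF = 0.01397 (leading, φ = -89.2°)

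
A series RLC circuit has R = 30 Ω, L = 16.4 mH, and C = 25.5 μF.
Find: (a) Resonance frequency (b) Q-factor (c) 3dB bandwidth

Step 1 — Resonance: ω₀ = 1/√(LC) = 1/√(0.0164·2.55e-05) = 1546 rad/s.
Step 2 — f₀ = ω₀/(2π) = 246.1 Hz.
Step 3 — Series Q: Q = ω₀L/R = 1546·0.0164/30 = 0.8453.
Step 4 — Bandwidth: Δω = ω₀/Q = 1829 rad/s; BW = Δω/(2π) = 291.1 Hz.

(a) f₀ = 246.1 Hz  (b) Q = 0.8453  (c) BW = 291.1 Hz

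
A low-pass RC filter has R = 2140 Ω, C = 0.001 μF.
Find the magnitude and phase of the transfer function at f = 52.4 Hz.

Step 1 — Angular frequency: ω = 2π·52.4 = 329.2 rad/s.
Step 2 — Transfer function: H(jω) = 1/(1 + jωRC).
Step 3 — Denominator: 1 + jωRC = 1 + j·329.2·2140·1e-09 = 1 + j0.0007046.
Step 4 — H = 1 - j0.0007046.
Step 5 — Magnitude: |H| = 1 (-0.0 dB); phase: φ = -0.0°.

|H| = 1 (-0.0 dB), φ = -0.0°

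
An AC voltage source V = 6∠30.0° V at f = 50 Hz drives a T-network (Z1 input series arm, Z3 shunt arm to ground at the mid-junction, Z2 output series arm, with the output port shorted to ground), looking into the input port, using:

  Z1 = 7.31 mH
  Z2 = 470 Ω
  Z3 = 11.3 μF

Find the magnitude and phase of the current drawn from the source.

Step 1 — Angular frequency: ω = 2π·f = 2π·50 = 314.2 rad/s.
Step 2 — Component impedances:
  Z1: Z = jωL = j·314.2·0.00731 = 0 + j2.297 Ω
  Z2: Z = R = 470 Ω
  Z3: Z = 1/(jωC) = -j/(ω·C) = 0 - j281.7 Ω
Step 3 — With the output port shorted to ground, the output series arm Z2 runs from the junction to ground; the shunt arm Z3 also runs from the junction to ground. They appear in parallel: Z3 || Z2 = 124.2 - j207.2 Ω.
Step 4 — Series with input arm Z1: Z_in = Z1 + (Z3 || Z2) = 124.2 - j204.9 Ω = 239.7∠-58.8° Ω.
Step 5 — Source phasor: V = 6∠30.0° V = 5.196 + j3 V.
Step 6 — Ohm's law: I = V / Z_total = (5.196 + j3) / (124.2 - j204.9) = 0.0005323 + j0.02503 A.
Step 7 — Convert to polar: |I| = 0.02504 A, ∠I = 88.8°.

I = 0.02504∠88.8° A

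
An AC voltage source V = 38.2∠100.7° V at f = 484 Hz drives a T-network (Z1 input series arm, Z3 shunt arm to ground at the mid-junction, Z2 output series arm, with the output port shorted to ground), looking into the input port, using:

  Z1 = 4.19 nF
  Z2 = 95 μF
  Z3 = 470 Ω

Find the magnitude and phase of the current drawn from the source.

Step 1 — Angular frequency: ω = 2π·f = 2π·484 = 3041 rad/s.
Step 2 — Component impedances:
  Z1: Z = 1/(jωC) = -j/(ω·C) = 0 - j7.848e+04 Ω
  Z2: Z = 1/(jωC) = -j/(ω·C) = 0 - j3.461 Ω
  Z3: Z = R = 470 Ω
Step 3 — With the output port shorted to ground, the output series arm Z2 runs from the junction to ground; the shunt arm Z3 also runs from the junction to ground. They appear in parallel: Z3 || Z2 = 0.02549 - j3.461 Ω.
Step 4 — Series with input arm Z1: Z_in = Z1 + (Z3 || Z2) = 0.02549 - j7.848e+04 Ω = 7.848e+04∠-90.0° Ω.
Step 5 — Source phasor: V = 38.2∠100.7° V = -7.092 + j37.54 V.
Step 6 — Ohm's law: I = V / Z_total = (-7.092 + j37.54) / (0.02549 - j7.848e+04) = -0.0004783 - j9.037e-05 A.
Step 7 — Convert to polar: |I| = 0.0004867 A, ∠I = -169.3°.

I = 0.0004867∠-169.3° A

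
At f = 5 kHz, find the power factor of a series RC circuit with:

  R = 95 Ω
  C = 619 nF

Step 1 — Angular frequency: ω = 2π·f = 2π·5000 = 3.142e+04 rad/s.
Step 2 — Component impedances:
  R: Z = R = 95 Ω
  C: Z = 1/(jωC) = -j/(ω·C) = 0 - j51.42 Ω
Step 3 — Series combination: Z_total = R + C = 95 - j51.42 Ω = 108∠-28.4° Ω.
Step 4 — Power factor: PF = cos(φ) = Re(Z)/|Z| = 95/108.025 = 0.8794.
Step 5 — Type: Im(Z) = -51.42 ⇒ leading (phase φ = -28.4°).

PF = 0.8794 (leading, φ = -28.4°)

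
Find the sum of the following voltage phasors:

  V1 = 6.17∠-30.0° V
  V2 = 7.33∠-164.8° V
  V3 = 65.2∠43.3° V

Step 1 — Convert each phasor to rectangular form:
  V1 = 6.17·(cos(-30.0°) + j·sin(-30.0°)) = 5.343 - j3.085 V
  V2 = 7.33·(cos(-164.8°) + j·sin(-164.8°)) = -7.074 - j1.922 V
  V3 = 65.2·(cos(43.3°) + j·sin(43.3°)) = 47.45 + j44.72 V
Step 2 — Sum components: V_total = 45.72 + j39.71 V.
Step 3 — Convert to polar: |V_total| = 60.56 V, ∠V_total = 41.0°.

V_total = 60.56∠41.0° V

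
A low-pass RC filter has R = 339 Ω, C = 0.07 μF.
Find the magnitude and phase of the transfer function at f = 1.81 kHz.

Step 1 — Angular frequency: ω = 2π·1810 = 1.137e+04 rad/s.
Step 2 — Transfer function: H(jω) = 1/(1 + jωRC).
Step 3 — Denominator: 1 + jωRC = 1 + j·1.137e+04·339·7e-08 = 1 + j0.2699.
Step 4 — H = 0.9321 - j0.2516.
Step 5 — Magnitude: |H| = 0.9655 (-0.3 dB); phase: φ = -15.1°.

|H| = 0.9655 (-0.3 dB), φ = -15.1°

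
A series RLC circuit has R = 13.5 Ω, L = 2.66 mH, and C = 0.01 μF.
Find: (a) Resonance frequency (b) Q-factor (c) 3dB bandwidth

Step 1 — Resonance condition Im(Z)=0 gives ω₀ = 1/√(LC).
Step 2 — ω₀ = 1/√(0.00266·1e-08) = 1.939e+05 rad/s.
Step 3 — f₀ = ω₀/(2π) = 3.086e+04 Hz.
Step 4 — Series Q: Q = ω₀L/R = 1.939e+05·0.00266/13.5 = 38.2.
Step 5 — 3dB bandwidth: Δω = ω₀/Q = 5075 rad/s; BW = Δω/(2π) = 807.7 Hz.

(a) f₀ = 3.086e+04 Hz  (b) Q = 38.2  (c) BW = 807.7 Hz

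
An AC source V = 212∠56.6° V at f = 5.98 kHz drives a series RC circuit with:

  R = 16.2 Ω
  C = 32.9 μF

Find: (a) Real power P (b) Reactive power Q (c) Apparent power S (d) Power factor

Step 1 — Angular frequency: ω = 2π·f = 2π·5980 = 3.757e+04 rad/s.
Step 2 — Component impedances:
  R: Z = R = 16.2 Ω
  C: Z = 1/(jωC) = -j/(ω·C) = 0 - j0.809 Ω
Step 3 — Series combination: Z_total = R + C = 16.2 - j0.809 Ω = 16.22∠-2.9° Ω.
Step 4 — Source phasor: V = 212∠56.6° V = 116.7 + j177 V.
Step 5 — Current: I = V / Z = 6.642 + j11.26 A = 13.07∠59.5° A.
Step 6 — Complex power: S = V·I* = 2767 - j138.2 VA.
Step 7 — Real power: P = Re(S) = 2767 W.
Step 8 — Reactive power: Q = Im(S) = -138.2 VAR.
Step 9 — Apparent power: |S| = 2771 VA.
Step 10 — Power factor: PF = P/|S| = 0.9988 (leading).

(a) P = 2767 W  (b) Q = -138.2 VAR  (c) S = 2771 VA  (d) PF = 0.9988 (leading)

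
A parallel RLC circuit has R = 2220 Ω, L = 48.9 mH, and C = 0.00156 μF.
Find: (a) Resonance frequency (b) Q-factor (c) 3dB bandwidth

Step 1 — Resonance: ω₀ = 1/√(LC) = 1/√(0.0489·1.56e-09) = 1.145e+05 rad/s.
Step 2 — f₀ = ω₀/(2π) = 1.822e+04 Hz.
Step 3 — Parallel Q: Q = R/(ω₀L) = 2220/(1.145e+05·0.0489) = 0.3965.
Step 4 — Bandwidth: Δω = ω₀/Q = 2.888e+05 rad/s; BW = Δω/(2π) = 4.596e+04 Hz.

(a) f₀ = 1.822e+04 Hz  (b) Q = 0.3965  (c) BW = 4.596e+04 Hz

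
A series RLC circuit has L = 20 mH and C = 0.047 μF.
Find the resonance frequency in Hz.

Step 1 — Resonance condition Im(Z)=0 gives ω₀ = 1/√(LC).
Step 2 — ω₀ = 1/√(0.02·4.7e-08) = 3.262e+04 rad/s.
Step 3 — f₀ = ω₀/(2π) = 5191 Hz.

f₀ = 5191 Hz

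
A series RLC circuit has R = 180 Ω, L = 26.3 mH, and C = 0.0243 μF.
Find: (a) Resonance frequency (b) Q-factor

Step 1 — Resonance condition Im(Z)=0 gives ω₀ = 1/√(LC).
Step 2 — ω₀ = 1/√(0.0263·2.43e-08) = 3.956e+04 rad/s.
Step 3 — f₀ = ω₀/(2π) = 6296 Hz.
Step 4 — Series Q: Q = ω₀L/R = 3.956e+04·0.0263/180 = 5.78.

(a) f₀ = 6296 Hz  (b) Q = 5.78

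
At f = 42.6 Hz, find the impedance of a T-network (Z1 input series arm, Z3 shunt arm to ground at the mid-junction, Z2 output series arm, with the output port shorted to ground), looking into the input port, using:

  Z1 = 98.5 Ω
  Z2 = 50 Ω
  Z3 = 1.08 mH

Step 1 — Angular frequency: ω = 2π·f = 2π·42.6 = 267.7 rad/s.
Step 2 — Component impedances:
  Z1: Z = R = 98.5 Ω
  Z2: Z = R = 50 Ω
  Z3: Z = jωL = j·267.7·0.00108 = 0 + j0.2891 Ω
Step 3 — With the output port shorted to ground, the output series arm Z2 runs from the junction to ground; the shunt arm Z3 also runs from the junction to ground. They appear in parallel: Z3 || Z2 = 0.001671 + j0.2891 Ω.
Step 4 — Series with input arm Z1: Z_in = Z1 + (Z3 || Z2) = 98.5 + j0.2891 Ω = 98.5∠0.2° Ω.

Z = 98.5 + j0.2891 Ω = 98.5∠0.2° Ω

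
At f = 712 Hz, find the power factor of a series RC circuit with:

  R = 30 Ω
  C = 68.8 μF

Step 1 — Angular frequency: ω = 2π·f = 2π·712 = 4474 rad/s.
Step 2 — Component impedances:
  R: Z = R = 30 Ω
  C: Z = 1/(jωC) = -j/(ω·C) = 0 - j3.249 Ω
Step 3 — Series combination: Z_total = R + C = 30 - j3.249 Ω = 30.18∠-6.2° Ω.
Step 4 — Power factor: PF = cos(φ) = Re(Z)/|Z| = 30/30.175 = 0.9942.
Step 5 — Type: Im(Z) = -3.249 ⇒ leading (phase φ = -6.2°).

PF = 0.9942 (leading, φ = -6.2°)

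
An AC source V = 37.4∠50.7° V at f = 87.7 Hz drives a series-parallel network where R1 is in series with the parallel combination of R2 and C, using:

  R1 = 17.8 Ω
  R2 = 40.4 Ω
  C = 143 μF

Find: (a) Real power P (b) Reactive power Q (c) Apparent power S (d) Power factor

Step 1 — Angular frequency: ω = 2π·f = 2π·87.7 = 551 rad/s.
Step 2 — Component impedances:
  R1: Z = R = 17.8 Ω
  R2: Z = R = 40.4 Ω
  C: Z = 1/(jωC) = -j/(ω·C) = 0 - j12.69 Ω
Step 3 — Parallel branch: R2 || C = 1/(1/R2 + 1/C) = 3.628 - j11.55 Ω.
Step 4 — Series with R1: Z_total = R1 + (R2 || C) = 21.43 - j11.55 Ω = 24.34∠-28.3° Ω.
Step 5 — Source phasor: V = 37.4∠50.7° V = 23.69 + j28.94 V.
Step 6 — Current: I = V / Z = 0.2924 + j1.508 A = 1.536∠79.0° A.
Step 7 — Complex power: S = V·I* = 50.58 - j27.26 VA.
Step 8 — Real power: P = Re(S) = 50.58 W.
Step 9 — Reactive power: Q = Im(S) = -27.26 VAR.
Step 10 — Apparent power: |S| = 57.46 VA.
Step 11 — Power factor: PF = P/|S| = 0.8803 (leading).

(a) P = 50.58 W  (b) Q = -27.26 VAR  (c) S = 57.46 VA  (d) PF = 0.8803 (leading)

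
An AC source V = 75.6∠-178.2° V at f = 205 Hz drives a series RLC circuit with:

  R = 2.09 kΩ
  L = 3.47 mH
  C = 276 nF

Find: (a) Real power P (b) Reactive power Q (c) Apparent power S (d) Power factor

Step 1 — Angular frequency: ω = 2π·f = 2π·205 = 1288 rad/s.
Step 2 — Component impedances:
  R: Z = R = 2090 Ω
  L: Z = jωL = j·1288·0.00347 = 0 + j4.47 Ω
  C: Z = 1/(jωC) = -j/(ω·C) = 0 - j2813 Ω
Step 3 — Series combination: Z_total = R + L + C = 2090 - j2808 Ω = 3501∠-53.3° Ω.
Step 4 — Source phasor: V = 75.6∠-178.2° V = -75.56 - j2.375 V.
Step 5 — Current: I = V / Z = -0.01234 - j0.01772 A = 0.0216∠-124.9° A.
Step 6 — Complex power: S = V·I* = 0.9747 - j1.31 VA.
Step 7 — Real power: P = Re(S) = 0.9747 W.
Step 8 — Reactive power: Q = Im(S) = -1.31 VAR.
Step 9 — Apparent power: |S| = 1.633 VA.
Step 10 — Power factor: PF = P/|S| = 0.597 (leading).

(a) P = 0.9747 W  (b) Q = -1.31 VAR  (c) S = 1.633 VA  (d) PF = 0.597 (leading)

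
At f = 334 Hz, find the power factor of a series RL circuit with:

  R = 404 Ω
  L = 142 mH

Step 1 — Angular frequency: ω = 2π·f = 2π·334 = 2099 rad/s.
Step 2 — Component impedances:
  R: Z = R = 404 Ω
  L: Z = jωL = j·2099·0.142 = 0 + j298 Ω
Step 3 — Series combination: Z_total = R + L = 404 + j298 Ω = 502∠36.4° Ω.
Step 4 — Power factor: PF = cos(φ) = Re(Z)/|Z| = 404/502 = 0.8048.
Step 5 — Type: Im(Z) = 298 ⇒ lagging (phase φ = 36.4°).

PF = 0.8048 (lagging, φ = 36.4°)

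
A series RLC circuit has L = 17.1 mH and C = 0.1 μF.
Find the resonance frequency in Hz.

Step 1 — Resonance condition Im(Z)=0 gives ω₀ = 1/√(LC).
Step 2 — ω₀ = 1/√(0.0171·1e-07) = 2.418e+04 rad/s.
Step 3 — f₀ = ω₀/(2π) = 3849 Hz.

f₀ = 3849 Hz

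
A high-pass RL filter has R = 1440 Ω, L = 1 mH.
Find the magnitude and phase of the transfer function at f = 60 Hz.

Step 1 — Angular frequency: ω = 2π·60 = 377 rad/s.
Step 2 — Transfer function: H(jω) = jωL/(R + jωL).
Step 3 — Numerator jωL = j·0.377; denominator R + jωL = 1440 + j0.377.
Step 4 — H = 6.854e-08 + j0.0002618.
Step 5 — Magnitude: |H| = 0.0002618 (-71.6 dB); phase: φ = 90.0°.

|H| = 0.0002618 (-71.6 dB), φ = 90.0°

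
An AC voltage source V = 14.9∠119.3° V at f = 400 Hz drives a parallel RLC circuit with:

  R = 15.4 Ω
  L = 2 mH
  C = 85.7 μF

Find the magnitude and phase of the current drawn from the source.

Step 1 — Angular frequency: ω = 2π·f = 2π·400 = 2513 rad/s.
Step 2 — Component impedances:
  R: Z = R = 15.4 Ω
  L: Z = jωL = j·2513·0.002 = 0 + j5.027 Ω
  C: Z = 1/(jωC) = -j/(ω·C) = 0 - j4.643 Ω
Step 3 — Parallel combination: 1/Z_total = 1/R + 1/L + 1/C; Z_total = 14.47 - j3.665 Ω = 14.93∠-14.2° Ω.
Step 4 — Source phasor: V = 14.9∠119.3° V = -7.292 + j12.99 V.
Step 5 — Ohm's law: I = V / Z_total = (-7.292 + j12.99) / (14.47 - j3.665) = -0.6872 + j0.7238 A.
Step 6 — Convert to polar: |I| = 0.9981 A, ∠I = 133.5°.

I = 0.9981∠133.5° A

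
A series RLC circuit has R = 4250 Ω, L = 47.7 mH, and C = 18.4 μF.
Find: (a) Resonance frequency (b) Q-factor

Step 1 — Resonance condition Im(Z)=0 gives ω₀ = 1/√(LC).
Step 2 — ω₀ = 1/√(0.0477·1.84e-05) = 1067 rad/s.
Step 3 — f₀ = ω₀/(2π) = 169.9 Hz.
Step 4 — Series Q: Q = ω₀L/R = 1067·0.0477/4250 = 0.01198.

(a) f₀ = 169.9 Hz  (b) Q = 0.01198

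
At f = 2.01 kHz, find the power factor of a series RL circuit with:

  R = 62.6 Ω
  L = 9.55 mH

Step 1 — Angular frequency: ω = 2π·f = 2π·2010 = 1.263e+04 rad/s.
Step 2 — Component impedances:
  R: Z = R = 62.6 Ω
  L: Z = jωL = j·1.263e+04·0.00955 = 0 + j120.6 Ω
Step 3 — Series combination: Z_total = R + L = 62.6 + j120.6 Ω = 135.9∠62.6° Ω.
Step 4 — Power factor: PF = cos(φ) = Re(Z)/|Z| = 62.6/135.89 = 0.4607.
Step 5 — Type: Im(Z) = 120.6 ⇒ lagging (phase φ = 62.6°).

PF = 0.4607 (lagging, φ = 62.6°)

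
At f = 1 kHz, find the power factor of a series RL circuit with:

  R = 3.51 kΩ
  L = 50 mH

Step 1 — Angular frequency: ω = 2π·f = 2π·1000 = 6283 rad/s.
Step 2 — Component impedances:
  R: Z = R = 3510 Ω
  L: Z = jωL = j·6283·0.05 = 0 + j314.2 Ω
Step 3 — Series combination: Z_total = R + L = 3510 + j314.2 Ω = 3524∠5.1° Ω.
Step 4 — Power factor: PF = cos(φ) = Re(Z)/|Z| = 3510/3524 = 0.996.
Step 5 — Type: Im(Z) = 314.2 ⇒ lagging (phase φ = 5.1°).

PF = 0.996 (lagging, φ = 5.1°)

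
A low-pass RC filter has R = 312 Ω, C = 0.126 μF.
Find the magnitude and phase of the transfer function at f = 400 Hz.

Step 1 — Angular frequency: ω = 2π·400 = 2513 rad/s.
Step 2 — Transfer function: H(jω) = 1/(1 + jωRC).
Step 3 — Denominator: 1 + jωRC = 1 + j·2513·312·1.26e-07 = 1 + j0.0988.
Step 4 — H = 0.9903 - j0.09785.
Step 5 — Magnitude: |H| = 0.9952 (-0.0 dB); phase: φ = -5.6°.

|H| = 0.9952 (-0.0 dB), φ = -5.6°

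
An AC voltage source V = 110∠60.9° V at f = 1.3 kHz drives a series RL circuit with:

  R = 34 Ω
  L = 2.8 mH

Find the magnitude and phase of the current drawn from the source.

Step 1 — Angular frequency: ω = 2π·f = 2π·1300 = 8168 rad/s.
Step 2 — Component impedances:
  R: Z = R = 34 Ω
  L: Z = jωL = j·8168·0.0028 = 0 + j22.87 Ω
Step 3 — Series combination: Z_total = R + L = 34 + j22.87 Ω = 40.98∠33.9° Ω.
Step 4 — Source phasor: V = 110∠60.9° V = 53.5 + j96.11 V.
Step 5 — Ohm's law: I = V / Z_total = (53.5 + j96.11) / (34 + j22.87) = 2.392 + j1.218 A.
Step 6 — Convert to polar: |I| = 2.684 A, ∠I = 27.0°.

I = 2.684∠27.0° A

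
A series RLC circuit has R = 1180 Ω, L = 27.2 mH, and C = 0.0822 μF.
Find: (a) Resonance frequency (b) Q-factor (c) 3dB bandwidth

Step 1 — Resonance condition Im(Z)=0 gives ω₀ = 1/√(LC).
Step 2 — ω₀ = 1/√(0.0272·8.22e-08) = 2.115e+04 rad/s.
Step 3 — f₀ = ω₀/(2π) = 3366 Hz.
Step 4 — Series Q: Q = ω₀L/R = 2.115e+04·0.0272/1180 = 0.4875.
Step 5 — 3dB bandwidth: Δω = ω₀/Q = 4.338e+04 rad/s; BW = Δω/(2π) = 6905 Hz.

(a) f₀ = 3366 Hz  (b) Q = 0.4875  (c) BW = 6905 Hz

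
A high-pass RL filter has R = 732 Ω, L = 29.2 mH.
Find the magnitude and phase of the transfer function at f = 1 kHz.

Step 1 — Angular frequency: ω = 2π·1000 = 6283 rad/s.
Step 2 — Transfer function: H(jω) = jωL/(R + jωL).
Step 3 — Numerator jωL = j·183.5; denominator R + jωL = 732 + j183.5.
Step 4 — H = 0.05911 + j0.2358.
Step 5 — Magnitude: |H| = 0.2431 (-12.3 dB); phase: φ = 75.9°.

|H| = 0.2431 (-12.3 dB), φ = 75.9°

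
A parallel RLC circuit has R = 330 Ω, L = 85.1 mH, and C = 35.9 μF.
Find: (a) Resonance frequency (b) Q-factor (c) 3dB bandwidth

Step 1 — Resonance: ω₀ = 1/√(LC) = 1/√(0.0851·3.59e-05) = 572.1 rad/s.
Step 2 — f₀ = ω₀/(2π) = 91.06 Hz.
Step 3 — Parallel Q: Q = R/(ω₀L) = 330/(572.1·0.0851) = 6.778.
Step 4 — Bandwidth: Δω = ω₀/Q = 84.41 rad/s; BW = Δω/(2π) = 13.43 Hz.

(a) f₀ = 91.06 Hz  (b) Q = 6.778  (c) BW = 13.43 Hz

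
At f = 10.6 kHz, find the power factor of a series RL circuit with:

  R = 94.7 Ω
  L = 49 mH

Step 1 — Angular frequency: ω = 2π·f = 2π·1.06e+04 = 6.66e+04 rad/s.
Step 2 — Component impedances:
  R: Z = R = 94.7 Ω
  L: Z = jωL = j·6.66e+04·0.049 = 0 + j3263 Ω
Step 3 — Series combination: Z_total = R + L = 94.7 + j3263 Ω = 3265∠88.3° Ω.
Step 4 — Power factor: PF = cos(φ) = Re(Z)/|Z| = 94.7/3264.9 = 0.02901.
Step 5 — Type: Im(Z) = 3263 ⇒ lagging (phase φ = 88.3°).

PF = 0.02901 (lagging, φ = 88.3°)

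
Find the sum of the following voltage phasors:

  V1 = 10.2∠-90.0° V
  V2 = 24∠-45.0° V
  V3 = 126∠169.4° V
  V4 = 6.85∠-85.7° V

Step 1 — Convert each phasor to rectangular form:
  V1 = 10.2·(cos(-90.0°) + j·sin(-90.0°)) = 0 - j10.2 V
  V2 = 24·(cos(-45.0°) + j·sin(-45.0°)) = 16.97 - j16.97 V
  V3 = 126·(cos(169.4°) + j·sin(169.4°)) = -123.8 + j23.18 V
  V4 = 6.85·(cos(-85.7°) + j·sin(-85.7°)) = 0.5136 - j6.831 V
Step 2 — Sum components: V_total = -106.4 - j10.82 V.
Step 3 — Convert to polar: |V_total| = 106.9 V, ∠V_total = -174.2°.

V_total = 106.9∠-174.2° V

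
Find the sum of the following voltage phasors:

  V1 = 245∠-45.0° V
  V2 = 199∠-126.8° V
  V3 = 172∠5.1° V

Step 1 — Convert each phasor to rectangular form:
  V1 = 245·(cos(-45.0°) + j·sin(-45.0°)) = 173.2 - j173.2 V
  V2 = 199·(cos(-126.8°) + j·sin(-126.8°)) = -119.2 - j159.3 V
  V3 = 172·(cos(5.1°) + j·sin(5.1°)) = 171.3 + j15.29 V
Step 2 — Sum components: V_total = 225.4 - j317.3 V.
Step 3 — Convert to polar: |V_total| = 389.2 V, ∠V_total = -54.6°.

V_total = 389.2∠-54.6° V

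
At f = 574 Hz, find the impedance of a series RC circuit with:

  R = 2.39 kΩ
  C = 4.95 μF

Step 1 — Angular frequency: ω = 2π·f = 2π·574 = 3607 rad/s.
Step 2 — Component impedances:
  R: Z = R = 2390 Ω
  C: Z = 1/(jωC) = -j/(ω·C) = 0 - j56.01 Ω
Step 3 — Series combination: Z_total = R + C = 2390 - j56.01 Ω = 2391∠-1.3° Ω.

Z = 2390 - j56.01 Ω = 2391∠-1.3° Ω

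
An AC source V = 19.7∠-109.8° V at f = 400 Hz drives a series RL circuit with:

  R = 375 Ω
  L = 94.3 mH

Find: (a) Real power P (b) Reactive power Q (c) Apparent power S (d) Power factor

Step 1 — Angular frequency: ω = 2π·f = 2π·400 = 2513 rad/s.
Step 2 — Component impedances:
  R: Z = R = 375 Ω
  L: Z = jωL = j·2513·0.0943 = 0 + j237 Ω
Step 3 — Series combination: Z_total = R + L = 375 + j237 Ω = 443.6∠32.3° Ω.
Step 4 — Source phasor: V = 19.7∠-109.8° V = -6.673 - j18.54 V.
Step 5 — Current: I = V / Z = -0.03504 - j0.02728 A = 0.04441∠-142.1° A.
Step 6 — Complex power: S = V·I* = 0.7395 + j0.4674 VA.
Step 7 — Real power: P = Re(S) = 0.7395 W.
Step 8 — Reactive power: Q = Im(S) = 0.4674 VAR.
Step 9 — Apparent power: |S| = 0.8748 VA.
Step 10 — Power factor: PF = P/|S| = 0.8453 (lagging).

(a) P = 0.7395 W  (b) Q = 0.4674 VAR  (c) S = 0.8748 VA  (d) PF = 0.8453 (lagging)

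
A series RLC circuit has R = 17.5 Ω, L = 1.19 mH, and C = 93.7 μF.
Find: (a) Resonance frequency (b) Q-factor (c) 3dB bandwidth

Step 1 — Resonance: ω₀ = 1/√(LC) = 1/√(0.00119·9.37e-05) = 2995 rad/s.
Step 2 — f₀ = ω₀/(2π) = 476.6 Hz.
Step 3 — Series Q: Q = ω₀L/R = 2995·0.00119/17.5 = 0.2036.
Step 4 — Bandwidth: Δω = ω₀/Q = 1.471e+04 rad/s; BW = Δω/(2π) = 2341 Hz.

(a) f₀ = 476.6 Hz  (b) Q = 0.2036  (c) BW = 2341 Hz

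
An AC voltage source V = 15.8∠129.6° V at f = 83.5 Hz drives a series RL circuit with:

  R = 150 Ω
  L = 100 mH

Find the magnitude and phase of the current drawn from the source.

Step 1 — Angular frequency: ω = 2π·f = 2π·83.5 = 524.6 rad/s.
Step 2 — Component impedances:
  R: Z = R = 150 Ω
  L: Z = jωL = j·524.6·0.1 = 0 + j52.46 Ω
Step 3 — Series combination: Z_total = R + L = 150 + j52.46 Ω = 158.9∠19.3° Ω.
Step 4 — Source phasor: V = 15.8∠129.6° V = -10.07 + j12.17 V.
Step 5 — Ohm's law: I = V / Z_total = (-10.07 + j12.17) / (150 + j52.46) = -0.03453 + j0.09324 A.
Step 6 — Convert to polar: |I| = 0.09943 A, ∠I = 110.3°.

I = 0.09943∠110.3° A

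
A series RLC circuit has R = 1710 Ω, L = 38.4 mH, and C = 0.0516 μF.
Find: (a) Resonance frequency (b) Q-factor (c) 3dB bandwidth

Step 1 — Resonance condition Im(Z)=0 gives ω₀ = 1/√(LC).
Step 2 — ω₀ = 1/√(0.0384·5.16e-08) = 2.247e+04 rad/s.
Step 3 — f₀ = ω₀/(2π) = 3575 Hz.
Step 4 — Series Q: Q = ω₀L/R = 2.247e+04·0.0384/1710 = 0.5045.
Step 5 — 3dB bandwidth: Δω = ω₀/Q = 4.453e+04 rad/s; BW = Δω/(2π) = 7087 Hz.

(a) f₀ = 3575 Hz  (b) Q = 0.5045  (c) BW = 7087 Hz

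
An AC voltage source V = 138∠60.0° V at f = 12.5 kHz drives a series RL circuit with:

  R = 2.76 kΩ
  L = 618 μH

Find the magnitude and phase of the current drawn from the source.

Step 1 — Angular frequency: ω = 2π·f = 2π·1.25e+04 = 7.854e+04 rad/s.
Step 2 — Component impedances:
  R: Z = R = 2760 Ω
  L: Z = jωL = j·7.854e+04·0.000618 = 0 + j48.54 Ω
Step 3 — Series combination: Z_total = R + L = 2760 + j48.54 Ω = 2760∠1.0° Ω.
Step 4 — Source phasor: V = 138∠60.0° V = 69 + j119.5 V.
Step 5 — Ohm's law: I = V / Z_total = (69 + j119.5) / (2760 + j48.54) = 0.02575 + j0.04285 A.
Step 6 — Convert to polar: |I| = 0.04999 A, ∠I = 59.0°.

I = 0.04999∠59.0° A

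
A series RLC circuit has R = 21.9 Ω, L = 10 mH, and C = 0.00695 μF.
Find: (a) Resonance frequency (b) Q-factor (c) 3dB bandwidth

Step 1 — Resonance condition Im(Z)=0 gives ω₀ = 1/√(LC).
Step 2 — ω₀ = 1/√(0.01·6.95e-09) = 1.2e+05 rad/s.
Step 3 — f₀ = ω₀/(2π) = 1.909e+04 Hz.
Step 4 — Series Q: Q = ω₀L/R = 1.2e+05·0.01/21.9 = 54.77.
Step 5 — 3dB bandwidth: Δω = ω₀/Q = 2190 rad/s; BW = Δω/(2π) = 348.5 Hz.

(a) f₀ = 1.909e+04 Hz  (b) Q = 54.77  (c) BW = 348.5 Hz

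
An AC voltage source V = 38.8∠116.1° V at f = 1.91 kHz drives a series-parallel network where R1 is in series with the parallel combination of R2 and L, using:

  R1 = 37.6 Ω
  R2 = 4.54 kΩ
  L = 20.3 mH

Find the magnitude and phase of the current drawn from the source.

Step 1 — Angular frequency: ω = 2π·f = 2π·1910 = 1.2e+04 rad/s.
Step 2 — Component impedances:
  R1: Z = R = 37.6 Ω
  R2: Z = R = 4540 Ω
  L: Z = jωL = j·1.2e+04·0.0203 = 0 + j243.6 Ω
Step 3 — Parallel branch: R2 || L = 1/(1/R2 + 1/L) = 13.04 + j242.9 Ω.
Step 4 — Series with R1: Z_total = R1 + (R2 || L) = 50.64 + j242.9 Ω = 248.1∠78.2° Ω.
Step 5 — Source phasor: V = 38.8∠116.1° V = -17.07 + j34.84 V.
Step 6 — Ohm's law: I = V / Z_total = (-17.07 + j34.84) / (50.64 + j242.9) = 0.1234 + j0.096 A.
Step 7 — Convert to polar: |I| = 0.1564 A, ∠I = 37.9°.

I = 0.1564∠37.9° A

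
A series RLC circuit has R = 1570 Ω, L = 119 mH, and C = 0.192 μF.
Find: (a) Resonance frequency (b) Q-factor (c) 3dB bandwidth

Step 1 — Resonance: ω₀ = 1/√(LC) = 1/√(0.119·1.92e-07) = 6616 rad/s.
Step 2 — f₀ = ω₀/(2π) = 1053 Hz.
Step 3 — Series Q: Q = ω₀L/R = 6616·0.119/1570 = 0.5014.
Step 4 — Bandwidth: Δω = ω₀/Q = 1.319e+04 rad/s; BW = Δω/(2π) = 2100 Hz.

(a) f₀ = 1053 Hz  (b) Q = 0.5014  (c) BW = 2100 Hz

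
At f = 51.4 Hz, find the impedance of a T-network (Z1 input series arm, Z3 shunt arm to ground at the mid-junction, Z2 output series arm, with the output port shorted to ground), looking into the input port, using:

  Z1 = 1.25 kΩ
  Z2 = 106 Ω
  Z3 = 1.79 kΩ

Step 1 — Angular frequency: ω = 2π·f = 2π·51.4 = 323 rad/s.
Step 2 — Component impedances:
  Z1: Z = R = 1250 Ω
  Z2: Z = R = 106 Ω
  Z3: Z = R = 1790 Ω
Step 3 — With the output port shorted to ground, the output series arm Z2 runs from the junction to ground; the shunt arm Z3 also runs from the junction to ground. They appear in parallel: Z3 || Z2 = 100.1 Ω.
Step 4 — Series with input arm Z1: Z_in = Z1 + (Z3 || Z2) = 1350 Ω = 1350∠0.0° Ω.

Z = 1350 Ω = 1350∠0.0° Ω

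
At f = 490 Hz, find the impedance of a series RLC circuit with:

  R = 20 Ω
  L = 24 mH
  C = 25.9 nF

Step 1 — Angular frequency: ω = 2π·f = 2π·490 = 3079 rad/s.
Step 2 — Component impedances:
  R: Z = R = 20 Ω
  L: Z = jωL = j·3079·0.024 = 0 + j73.89 Ω
  C: Z = 1/(jωC) = -j/(ω·C) = 0 - j1.254e+04 Ω
Step 3 — Series combination: Z_total = R + L + C = 20 - j1.247e+04 Ω = 1.247e+04∠-89.9° Ω.

Z = 20 - j1.247e+04 Ω = 1.247e+04∠-89.9° Ω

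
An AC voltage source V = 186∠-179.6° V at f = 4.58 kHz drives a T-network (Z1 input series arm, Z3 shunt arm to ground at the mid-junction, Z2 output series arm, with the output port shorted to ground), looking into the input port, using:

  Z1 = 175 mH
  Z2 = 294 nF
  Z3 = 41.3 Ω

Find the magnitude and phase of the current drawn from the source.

Step 1 — Angular frequency: ω = 2π·f = 2π·4580 = 2.878e+04 rad/s.
Step 2 — Component impedances:
  Z1: Z = jωL = j·2.878e+04·0.175 = 0 + j5036 Ω
  Z2: Z = 1/(jωC) = -j/(ω·C) = 0 - j118.2 Ω
  Z3: Z = R = 41.3 Ω
Step 3 — With the output port shorted to ground, the output series arm Z2 runs from the junction to ground; the shunt arm Z3 also runs from the junction to ground. They appear in parallel: Z3 || Z2 = 36.81 - j12.86 Ω.
Step 4 — Series with input arm Z1: Z_in = Z1 + (Z3 || Z2) = 36.81 + j5023 Ω = 5023∠89.6° Ω.
Step 5 — Source phasor: V = 186∠-179.6° V = -186 - j1.299 V.
Step 6 — Ohm's law: I = V / Z_total = (-186 - j1.299) / (36.81 + j5023) = -0.0005298 + j0.03702 A.
Step 7 — Convert to polar: |I| = 0.03703 A, ∠I = 90.8°.

I = 0.03703∠90.8° A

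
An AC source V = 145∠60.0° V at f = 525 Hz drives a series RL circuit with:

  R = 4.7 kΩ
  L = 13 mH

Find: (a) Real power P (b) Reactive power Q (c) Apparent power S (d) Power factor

Step 1 — Angular frequency: ω = 2π·f = 2π·525 = 3299 rad/s.
Step 2 — Component impedances:
  R: Z = R = 4700 Ω
  L: Z = jωL = j·3299·0.013 = 0 + j42.88 Ω
Step 3 — Series combination: Z_total = R + L = 4700 + j42.88 Ω = 4700∠0.5° Ω.
Step 4 — Source phasor: V = 145∠60.0° V = 72.5 + j125.6 V.
Step 5 — Current: I = V / Z = 0.01567 + j0.02657 A = 0.03085∠59.5° A.
Step 6 — Complex power: S = V·I* = 4.473 + j0.04081 VA.
Step 7 — Real power: P = Re(S) = 4.473 W.
Step 8 — Reactive power: Q = Im(S) = 0.04081 VAR.
Step 9 — Apparent power: |S| = 4.473 VA.
Step 10 — Power factor: PF = P/|S| = 1 (lagging).

(a) P = 4.473 W  (b) Q = 0.04081 VAR  (c) S = 4.473 VA  (d) PF = 1 (lagging)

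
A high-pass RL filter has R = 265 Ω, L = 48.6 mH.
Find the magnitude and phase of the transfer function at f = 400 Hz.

Step 1 — Angular frequency: ω = 2π·400 = 2513 rad/s.
Step 2 — Transfer function: H(jω) = jωL/(R + jωL).
Step 3 — Numerator jωL = j·122.1; denominator R + jωL = 265 + j122.1.
Step 4 — H = 0.1752 + j0.3802.
Step 5 — Magnitude: |H| = 0.4186 (-7.6 dB); phase: φ = 65.3°.

|H| = 0.4186 (-7.6 dB), φ = 65.3°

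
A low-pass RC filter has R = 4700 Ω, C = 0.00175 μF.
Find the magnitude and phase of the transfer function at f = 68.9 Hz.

Step 1 — Angular frequency: ω = 2π·68.9 = 432.9 rad/s.
Step 2 — Transfer function: H(jω) = 1/(1 + jωRC).
Step 3 — Denominator: 1 + jωRC = 1 + j·432.9·4700·1.75e-09 = 1 + j0.003561.
Step 4 — H = 1 - j0.003561.
Step 5 — Magnitude: |H| = 1 (-0.0 dB); phase: φ = -0.2°.

|H| = 1 (-0.0 dB), φ = -0.2°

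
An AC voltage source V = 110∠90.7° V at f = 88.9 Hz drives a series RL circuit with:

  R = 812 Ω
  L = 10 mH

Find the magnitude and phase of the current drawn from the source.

Step 1 — Angular frequency: ω = 2π·f = 2π·88.9 = 558.6 rad/s.
Step 2 — Component impedances:
  R: Z = R = 812 Ω
  L: Z = jωL = j·558.6·0.01 = 0 + j5.586 Ω
Step 3 — Series combination: Z_total = R + L = 812 + j5.586 Ω = 812∠0.4° Ω.
Step 4 — Source phasor: V = 110∠90.7° V = -1.344 + j110 V.
Step 5 — Ohm's law: I = V / Z_total = (-1.344 + j110) / (812 + j5.586) = -0.0007232 + j0.1355 A.
Step 6 — Convert to polar: |I| = 0.1355 A, ∠I = 90.3°.

I = 0.1355∠90.3° A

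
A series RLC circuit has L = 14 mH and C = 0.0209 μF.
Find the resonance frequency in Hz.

Step 1 — Resonance condition Im(Z)=0 gives ω₀ = 1/√(LC).
Step 2 — ω₀ = 1/√(0.014·2.09e-08) = 5.846e+04 rad/s.
Step 3 — f₀ = ω₀/(2π) = 9304 Hz.

f₀ = 9304 Hz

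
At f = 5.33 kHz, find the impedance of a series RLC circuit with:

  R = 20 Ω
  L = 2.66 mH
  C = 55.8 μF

Step 1 — Angular frequency: ω = 2π·f = 2π·5330 = 3.349e+04 rad/s.
Step 2 — Component impedances:
  R: Z = R = 20 Ω
  L: Z = jωL = j·3.349e+04·0.00266 = 0 + j89.08 Ω
  C: Z = 1/(jωC) = -j/(ω·C) = 0 - j0.5351 Ω
Step 3 — Series combination: Z_total = R + L + C = 20 + j88.55 Ω = 90.78∠77.3° Ω.

Z = 20 + j88.55 Ω = 90.78∠77.3° Ω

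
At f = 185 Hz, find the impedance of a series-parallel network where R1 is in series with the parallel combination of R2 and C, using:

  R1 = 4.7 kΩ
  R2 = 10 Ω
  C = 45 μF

Step 1 — Angular frequency: ω = 2π·f = 2π·185 = 1162 rad/s.
Step 2 — Component impedances:
  R1: Z = R = 4700 Ω
  R2: Z = R = 10 Ω
  C: Z = 1/(jωC) = -j/(ω·C) = 0 - j19.12 Ω
Step 3 — Parallel branch: R2 || C = 1/(1/R2 + 1/C) = 7.852 - j4.107 Ω.
Step 4 — Series with R1: Z_total = R1 + (R2 || C) = 4708 - j4.107 Ω = 4708∠-0.0° Ω.

Z = 4708 - j4.107 Ω = 4708∠-0.0° Ω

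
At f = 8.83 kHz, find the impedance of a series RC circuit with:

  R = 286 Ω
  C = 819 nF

Step 1 — Angular frequency: ω = 2π·f = 2π·8830 = 5.548e+04 rad/s.
Step 2 — Component impedances:
  R: Z = R = 286 Ω
  C: Z = 1/(jωC) = -j/(ω·C) = 0 - j22.01 Ω
Step 3 — Series combination: Z_total = R + C = 286 - j22.01 Ω = 286.8∠-4.4° Ω.

Z = 286 - j22.01 Ω = 286.8∠-4.4° Ω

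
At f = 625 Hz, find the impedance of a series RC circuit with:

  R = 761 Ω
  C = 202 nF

Step 1 — Angular frequency: ω = 2π·f = 2π·625 = 3927 rad/s.
Step 2 — Component impedances:
  R: Z = R = 761 Ω
  C: Z = 1/(jωC) = -j/(ω·C) = 0 - j1261 Ω
Step 3 — Series combination: Z_total = R + C = 761 - j1261 Ω = 1473∠-58.9° Ω.

Z = 761 - j1261 Ω = 1473∠-58.9° Ω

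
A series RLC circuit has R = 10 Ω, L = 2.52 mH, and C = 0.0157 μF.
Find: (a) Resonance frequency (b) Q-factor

Step 1 — Resonance condition Im(Z)=0 gives ω₀ = 1/√(LC).
Step 2 — ω₀ = 1/√(0.00252·1.57e-08) = 1.59e+05 rad/s.
Step 3 — f₀ = ω₀/(2π) = 2.53e+04 Hz.
Step 4 — Series Q: Q = ω₀L/R = 1.59e+05·0.00252/10 = 40.06.

(a) f₀ = 2.53e+04 Hz  (b) Q = 40.06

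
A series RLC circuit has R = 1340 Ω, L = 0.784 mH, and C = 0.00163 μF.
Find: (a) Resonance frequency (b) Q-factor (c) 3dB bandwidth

Step 1 — Resonance: ω₀ = 1/√(LC) = 1/√(0.000784·1.63e-09) = 8.846e+05 rad/s.
Step 2 — f₀ = ω₀/(2π) = 1.408e+05 Hz.
Step 3 — Series Q: Q = ω₀L/R = 8.846e+05·0.000784/1340 = 0.5176.
Step 4 — Bandwidth: Δω = ω₀/Q = 1.709e+06 rad/s; BW = Δω/(2π) = 2.72e+05 Hz.

(a) f₀ = 1.408e+05 Hz  (b) Q = 0.5176  (c) BW = 2.72e+05 Hz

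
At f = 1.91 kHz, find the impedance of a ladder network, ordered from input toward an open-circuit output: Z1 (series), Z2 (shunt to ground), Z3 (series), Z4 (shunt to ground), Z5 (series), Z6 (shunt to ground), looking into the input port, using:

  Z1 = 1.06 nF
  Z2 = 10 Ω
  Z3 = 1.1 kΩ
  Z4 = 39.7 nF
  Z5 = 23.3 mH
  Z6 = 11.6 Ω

Step 1 — Angular frequency: ω = 2π·f = 2π·1910 = 1.2e+04 rad/s.
Step 2 — Component impedances:
  Z1: Z = 1/(jωC) = -j/(ω·C) = 0 - j7.861e+04 Ω
  Z2: Z = R = 10 Ω
  Z3: Z = R = 1100 Ω
  Z4: Z = 1/(jωC) = -j/(ω·C) = 0 - j2099 Ω
  Z5: Z = jωL = j·1.2e+04·0.0233 = 0 + j279.6 Ω
  Z6: Z = R = 11.6 Ω
Step 3 — Ladder network (open output): work backward from the far end, alternating series and parallel combinations. Z_in = 9.918 - j7.861e+04 Ω = 7.861e+04∠-90.0° Ω.

Z = 9.918 - j7.861e+04 Ω = 7.861e+04∠-90.0° Ω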